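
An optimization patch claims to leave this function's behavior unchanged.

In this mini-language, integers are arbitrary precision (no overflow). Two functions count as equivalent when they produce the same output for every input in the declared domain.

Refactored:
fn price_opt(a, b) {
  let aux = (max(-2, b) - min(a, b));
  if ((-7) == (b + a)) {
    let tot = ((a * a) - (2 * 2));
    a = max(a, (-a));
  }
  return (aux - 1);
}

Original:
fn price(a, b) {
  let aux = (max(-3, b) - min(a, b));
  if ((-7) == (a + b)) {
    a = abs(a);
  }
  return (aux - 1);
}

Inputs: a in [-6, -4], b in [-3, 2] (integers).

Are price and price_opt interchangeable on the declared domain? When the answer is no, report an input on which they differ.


Take a=-6, b=-3.
price: aux := 3 | ((-7) == (a + b)): false | result 2
price_opt: aux := 4 | ((-7) == (b + a)): false | result 3
2 against 3: the behavior changed.
verdict: not equivalent; witness: a=-6, b=-3


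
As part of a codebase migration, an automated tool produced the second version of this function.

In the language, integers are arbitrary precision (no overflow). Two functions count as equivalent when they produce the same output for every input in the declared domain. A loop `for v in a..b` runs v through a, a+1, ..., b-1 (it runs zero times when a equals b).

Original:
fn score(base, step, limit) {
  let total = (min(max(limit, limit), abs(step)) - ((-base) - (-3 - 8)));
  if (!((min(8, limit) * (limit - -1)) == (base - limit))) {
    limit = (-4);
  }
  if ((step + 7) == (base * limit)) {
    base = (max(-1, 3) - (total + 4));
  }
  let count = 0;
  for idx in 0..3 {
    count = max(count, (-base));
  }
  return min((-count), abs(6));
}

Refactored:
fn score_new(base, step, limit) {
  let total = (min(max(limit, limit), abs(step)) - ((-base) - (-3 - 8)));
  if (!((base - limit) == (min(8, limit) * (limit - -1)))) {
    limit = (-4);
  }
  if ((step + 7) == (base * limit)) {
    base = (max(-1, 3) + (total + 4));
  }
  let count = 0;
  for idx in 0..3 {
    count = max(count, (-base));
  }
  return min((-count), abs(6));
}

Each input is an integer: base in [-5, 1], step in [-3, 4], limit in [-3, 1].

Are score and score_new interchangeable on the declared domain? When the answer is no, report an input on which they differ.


On input base=-2, step=1, limit=-3, score returns 0 while score_new returns -9.
verdict: not equivalent; witness: base=-2, step=1, limit=-3


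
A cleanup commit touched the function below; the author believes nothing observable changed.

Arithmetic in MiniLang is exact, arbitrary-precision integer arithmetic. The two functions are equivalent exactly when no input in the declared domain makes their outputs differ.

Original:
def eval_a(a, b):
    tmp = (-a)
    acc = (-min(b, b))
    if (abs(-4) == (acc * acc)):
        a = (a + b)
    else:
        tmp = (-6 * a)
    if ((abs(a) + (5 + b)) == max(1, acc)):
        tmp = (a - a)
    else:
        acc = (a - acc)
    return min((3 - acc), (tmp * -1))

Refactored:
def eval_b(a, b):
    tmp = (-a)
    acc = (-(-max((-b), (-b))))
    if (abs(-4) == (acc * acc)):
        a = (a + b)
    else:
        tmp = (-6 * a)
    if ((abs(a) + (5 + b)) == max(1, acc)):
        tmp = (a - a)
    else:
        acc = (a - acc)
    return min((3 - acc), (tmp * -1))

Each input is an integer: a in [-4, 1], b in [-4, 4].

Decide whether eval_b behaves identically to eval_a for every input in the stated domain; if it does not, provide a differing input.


Behavior is preserved: although min/max/abs usage differs, the outputs never diverge.
Spot check at a=1, b=0 — eval_a: tmp = -1; acc = 0; (abs(-4) == (acc * acc)) -> false; tmp = -6; ((abs(a) + (5 + b)) == max(1, acc)) -> false; acc = 1; return 2. eval_b: tmp = -1; acc = 0; (abs(-4) == (acc * acc)) -> false; tmp = -6; ((abs(a) + (5 + b)) == max(1, acc)) -> false; acc = 1; return 2. Both give 2.
Sweeping the whole domain (54 inputs) finds no disagreement.
verdict: equivalent


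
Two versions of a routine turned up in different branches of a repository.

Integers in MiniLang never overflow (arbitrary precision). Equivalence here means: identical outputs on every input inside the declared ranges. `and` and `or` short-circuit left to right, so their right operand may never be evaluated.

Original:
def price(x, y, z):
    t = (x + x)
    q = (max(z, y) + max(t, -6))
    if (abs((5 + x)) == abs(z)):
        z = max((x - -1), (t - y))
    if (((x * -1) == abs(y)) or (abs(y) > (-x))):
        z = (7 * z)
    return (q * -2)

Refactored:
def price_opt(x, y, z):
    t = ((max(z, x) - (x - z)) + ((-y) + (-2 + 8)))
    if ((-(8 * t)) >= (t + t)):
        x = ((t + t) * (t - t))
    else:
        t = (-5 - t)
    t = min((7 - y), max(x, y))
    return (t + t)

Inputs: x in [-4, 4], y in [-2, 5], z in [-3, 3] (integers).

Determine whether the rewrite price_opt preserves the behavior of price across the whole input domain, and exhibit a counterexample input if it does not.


Take x=-4, y=-2, z=-3.
price: t = -8; q = -8; (abs((5 + x)) == abs(z)) -> false; (((x * -1) == abs(y)) or (abs(y) > (-x))) -> false; return 16
price_opt: t = 6; ((-(8 * t)) >= (t + t)) -> false; t = -11; t = -2; return -4
16 != -4, so the rewrite changes behavior.
verdict: not equivalent; witness: x=-4, y=-2, z=-3


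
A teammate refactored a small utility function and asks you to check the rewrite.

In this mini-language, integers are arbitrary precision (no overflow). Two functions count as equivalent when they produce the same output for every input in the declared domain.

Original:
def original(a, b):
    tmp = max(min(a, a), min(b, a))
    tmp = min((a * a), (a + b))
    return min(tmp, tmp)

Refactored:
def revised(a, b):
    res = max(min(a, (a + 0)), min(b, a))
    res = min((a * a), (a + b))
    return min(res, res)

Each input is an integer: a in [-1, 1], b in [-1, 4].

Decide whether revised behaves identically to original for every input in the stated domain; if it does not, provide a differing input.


Although constant usage differs, arithmetic usage differs, local variable names differ, 18/18 inputs agree.
verdict: equivalent


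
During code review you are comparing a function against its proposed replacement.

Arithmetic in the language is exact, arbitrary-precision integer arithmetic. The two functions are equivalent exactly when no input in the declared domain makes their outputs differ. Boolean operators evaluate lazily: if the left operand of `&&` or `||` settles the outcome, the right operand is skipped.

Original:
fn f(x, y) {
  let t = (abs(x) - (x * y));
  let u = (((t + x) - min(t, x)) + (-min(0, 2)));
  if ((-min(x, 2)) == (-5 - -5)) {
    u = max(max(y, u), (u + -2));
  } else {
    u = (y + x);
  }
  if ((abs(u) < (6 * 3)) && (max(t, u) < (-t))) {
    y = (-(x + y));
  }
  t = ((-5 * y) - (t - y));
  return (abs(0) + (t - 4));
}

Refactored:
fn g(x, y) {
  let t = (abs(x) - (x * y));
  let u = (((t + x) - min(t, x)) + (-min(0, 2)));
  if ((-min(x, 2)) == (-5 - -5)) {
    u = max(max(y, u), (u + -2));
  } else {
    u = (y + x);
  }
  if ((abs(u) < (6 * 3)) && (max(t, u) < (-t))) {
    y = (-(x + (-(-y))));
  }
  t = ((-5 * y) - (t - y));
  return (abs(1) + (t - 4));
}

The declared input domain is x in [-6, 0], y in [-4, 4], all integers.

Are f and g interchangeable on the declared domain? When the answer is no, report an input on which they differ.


Evaluate both at x=-6, y=-4.
f: t = -18; u = -6; ((-min(x, 2)) == (-5 - -5)) -> false; u = -10; ((abs(u) < (6 * 3)) && (max(t, u) < (-t))) -> true; y = 10; t = -22; return -26
g: t = -18; u = -6; ((-min(x, 2)) == (-5 - -5)) -> false; u = -10; ((abs(u) < (6 * 3)) && (max(t, u) < (-t))) -> true; y = 10; t = -22; return -25
-26 != -25, so the rewrite changes behavior.
verdict: not equivalent; witness: x=-6, y=-4


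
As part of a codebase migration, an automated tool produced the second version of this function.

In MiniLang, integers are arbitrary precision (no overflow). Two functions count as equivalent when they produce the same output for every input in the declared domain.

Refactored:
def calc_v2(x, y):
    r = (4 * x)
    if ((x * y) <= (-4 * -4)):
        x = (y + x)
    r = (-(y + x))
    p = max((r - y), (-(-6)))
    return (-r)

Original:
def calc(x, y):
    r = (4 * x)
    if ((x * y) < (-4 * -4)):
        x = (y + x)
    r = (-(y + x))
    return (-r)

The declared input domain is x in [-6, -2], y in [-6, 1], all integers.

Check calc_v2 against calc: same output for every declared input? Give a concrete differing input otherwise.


The rewrite breaks on x=-4, y=-4, where the results are -8 and -12.
calc: r becomes -16; next ((x * y) < (-4 * -4)) evaluates to false; next r becomes 8; next final value -8
calc_v2: r becomes -16; next ((x * y) <= (-4 * -4)) evaluates to true; next x becomes -8; next r becomes 12; next p becomes 16; next final value -12
verdict: not equivalent; witness: x=-4, y=-4


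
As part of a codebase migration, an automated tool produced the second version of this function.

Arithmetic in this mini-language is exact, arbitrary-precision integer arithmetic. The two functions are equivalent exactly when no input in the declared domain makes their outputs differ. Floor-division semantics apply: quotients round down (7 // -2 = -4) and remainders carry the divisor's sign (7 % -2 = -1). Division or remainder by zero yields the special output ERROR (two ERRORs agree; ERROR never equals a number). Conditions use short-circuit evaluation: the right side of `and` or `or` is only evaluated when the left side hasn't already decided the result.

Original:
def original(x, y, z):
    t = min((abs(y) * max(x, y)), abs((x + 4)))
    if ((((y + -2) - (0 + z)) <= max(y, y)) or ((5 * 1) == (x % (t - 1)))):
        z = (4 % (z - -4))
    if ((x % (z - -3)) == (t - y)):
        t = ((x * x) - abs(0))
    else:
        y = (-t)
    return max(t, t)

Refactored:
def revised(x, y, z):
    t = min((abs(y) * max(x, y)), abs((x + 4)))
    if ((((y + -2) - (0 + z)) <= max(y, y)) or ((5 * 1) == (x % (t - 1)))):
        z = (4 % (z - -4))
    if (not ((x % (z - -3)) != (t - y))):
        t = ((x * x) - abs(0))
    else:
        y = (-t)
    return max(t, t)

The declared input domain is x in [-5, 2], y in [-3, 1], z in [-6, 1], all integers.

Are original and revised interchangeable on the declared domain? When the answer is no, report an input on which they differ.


The two versions differ — the changes include comparison usage differs, and boolean connective usage differs.
As a probe, take x=-3, y=-3, z=1: original runs t becomes -9; next ((((y + -2) - (0 + z)) <= max(y, y)) or ((5 * 1) == (x % (t - 1)))) evaluates to true; next z becomes 4; next ((x % (z - -3)) == (t - y)) evaluates to false; next y becomes 9; next final value -9; revised runs t becomes -9; next ((((y + -2) - (0 + z)) <= max(y, y)) or ((5 * 1) == (x % (t - 1)))) evaluates to true; next z becomes 4; next (not ((x % (z - -3)) != (t - y))) evaluates to false; next y becomes 9; next final value -9; both end at -9.
Every one of the 320 inputs gives matching results.
verdict: equivalent


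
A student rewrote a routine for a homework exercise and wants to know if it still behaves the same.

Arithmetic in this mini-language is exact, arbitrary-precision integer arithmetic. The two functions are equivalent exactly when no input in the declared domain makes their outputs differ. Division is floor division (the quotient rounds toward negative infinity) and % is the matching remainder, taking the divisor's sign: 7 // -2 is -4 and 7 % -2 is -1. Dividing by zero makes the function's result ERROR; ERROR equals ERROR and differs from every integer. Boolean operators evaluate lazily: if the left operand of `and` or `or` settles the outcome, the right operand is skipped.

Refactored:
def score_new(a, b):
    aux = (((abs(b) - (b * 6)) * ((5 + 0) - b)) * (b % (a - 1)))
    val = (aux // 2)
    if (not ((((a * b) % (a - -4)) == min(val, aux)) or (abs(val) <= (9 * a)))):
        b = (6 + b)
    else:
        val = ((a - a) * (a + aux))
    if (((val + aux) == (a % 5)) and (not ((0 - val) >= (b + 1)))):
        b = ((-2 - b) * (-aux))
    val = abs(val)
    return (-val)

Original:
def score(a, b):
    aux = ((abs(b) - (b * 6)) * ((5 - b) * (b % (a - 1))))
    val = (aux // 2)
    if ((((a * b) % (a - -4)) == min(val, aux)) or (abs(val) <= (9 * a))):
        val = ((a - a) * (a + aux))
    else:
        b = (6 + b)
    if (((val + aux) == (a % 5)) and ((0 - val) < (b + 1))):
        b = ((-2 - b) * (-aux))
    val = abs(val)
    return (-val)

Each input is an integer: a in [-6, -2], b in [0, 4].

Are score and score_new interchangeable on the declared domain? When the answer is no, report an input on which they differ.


The two versions differ — the changes include arithmetic usage differs, plus constant usage differs, plus boolean connective usage differs, plus comparison usage differs.
Tracing a=-6, b=0: score: aux becomes 0; next val becomes 0; next ((((a * b) % (a - -4)) == min(val, aux)) or (abs(val) <= (9 * a))) evaluates to true; next val becomes 0; next (((val + aux) == (a % 5)) and ((0 - val) < (b + 1))) evaluates to false; next val becomes 0; next final value 0 | score_new: aux becomes 0; next val becomes 0; next (not ((((a * b) % (a - -4)) == min(val, aux)) or (abs(val) <= (9 * a)))) evaluates to false; next val becomes 0; next (((val + aux) == (a % 5)) and (not ((0 - val) >= (b + 1)))) evaluates to false; next val becomes 0; next final value 0 — matching result 0.
Checked all 25 inputs in the declared domain: the outputs agree on every one.
verdict: equivalent


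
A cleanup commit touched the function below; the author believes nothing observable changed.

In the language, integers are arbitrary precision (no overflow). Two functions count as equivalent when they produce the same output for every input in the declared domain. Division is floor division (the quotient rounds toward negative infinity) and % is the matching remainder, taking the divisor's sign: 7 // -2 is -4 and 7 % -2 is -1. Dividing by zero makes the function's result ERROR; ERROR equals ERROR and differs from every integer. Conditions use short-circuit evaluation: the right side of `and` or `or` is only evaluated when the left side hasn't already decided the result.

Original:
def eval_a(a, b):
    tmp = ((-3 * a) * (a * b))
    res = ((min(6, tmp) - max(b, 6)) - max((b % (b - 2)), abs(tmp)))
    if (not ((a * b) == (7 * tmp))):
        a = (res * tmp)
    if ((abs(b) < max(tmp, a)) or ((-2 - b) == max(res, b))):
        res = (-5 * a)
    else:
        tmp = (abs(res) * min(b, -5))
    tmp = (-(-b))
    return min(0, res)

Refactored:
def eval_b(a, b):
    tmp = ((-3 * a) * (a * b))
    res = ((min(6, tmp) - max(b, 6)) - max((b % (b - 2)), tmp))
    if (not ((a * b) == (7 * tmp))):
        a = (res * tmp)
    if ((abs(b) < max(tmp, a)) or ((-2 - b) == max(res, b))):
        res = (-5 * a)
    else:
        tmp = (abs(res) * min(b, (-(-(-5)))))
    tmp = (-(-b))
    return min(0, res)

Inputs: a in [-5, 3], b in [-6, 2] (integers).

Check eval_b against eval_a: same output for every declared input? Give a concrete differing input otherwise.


Run the pair on a=-5, b=1.
eval_a: tmp=-75, then res=-156, then (not ((a * b) == (7 * tmp))) is true, then a=11700, then ((abs(b) < max(tmp, a)) or ((-2 - b) == max(res, b))) is true, then res=-58500, then tmp=1, then returns -58500
eval_b: tmp=-75, then res=-81, then (not ((a * b) == (7 * tmp))) is true, then a=6075, then ((abs(b) < max(tmp, a)) or ((-2 - b) == max(res, b))) is true, then res=-30375, then tmp=1, then returns -30375
-58500 != -30375, so the rewrite changes behavior.
verdict: not equivalent; witness: a=-5, b=1


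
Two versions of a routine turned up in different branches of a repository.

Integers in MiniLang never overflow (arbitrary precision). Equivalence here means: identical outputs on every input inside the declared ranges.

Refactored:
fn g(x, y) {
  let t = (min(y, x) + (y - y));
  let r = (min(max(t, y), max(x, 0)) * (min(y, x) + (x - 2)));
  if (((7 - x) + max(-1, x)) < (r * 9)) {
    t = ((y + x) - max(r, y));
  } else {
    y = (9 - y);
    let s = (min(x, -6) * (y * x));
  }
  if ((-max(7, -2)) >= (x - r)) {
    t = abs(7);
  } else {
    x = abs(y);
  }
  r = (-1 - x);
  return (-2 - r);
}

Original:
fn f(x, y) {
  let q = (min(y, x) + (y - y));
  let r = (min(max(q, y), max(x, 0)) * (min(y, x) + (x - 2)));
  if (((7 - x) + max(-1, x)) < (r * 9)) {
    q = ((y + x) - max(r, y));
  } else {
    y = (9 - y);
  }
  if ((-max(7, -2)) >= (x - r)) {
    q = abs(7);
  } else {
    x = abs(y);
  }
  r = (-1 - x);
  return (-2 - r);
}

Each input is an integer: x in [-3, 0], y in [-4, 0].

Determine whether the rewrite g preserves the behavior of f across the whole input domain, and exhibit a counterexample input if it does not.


Although arithmetic usage differs; constant usage differs; min/max/abs usage differs; local variable names differ; statement counts differ, 20/20 inputs agree.
verdict: equivalent


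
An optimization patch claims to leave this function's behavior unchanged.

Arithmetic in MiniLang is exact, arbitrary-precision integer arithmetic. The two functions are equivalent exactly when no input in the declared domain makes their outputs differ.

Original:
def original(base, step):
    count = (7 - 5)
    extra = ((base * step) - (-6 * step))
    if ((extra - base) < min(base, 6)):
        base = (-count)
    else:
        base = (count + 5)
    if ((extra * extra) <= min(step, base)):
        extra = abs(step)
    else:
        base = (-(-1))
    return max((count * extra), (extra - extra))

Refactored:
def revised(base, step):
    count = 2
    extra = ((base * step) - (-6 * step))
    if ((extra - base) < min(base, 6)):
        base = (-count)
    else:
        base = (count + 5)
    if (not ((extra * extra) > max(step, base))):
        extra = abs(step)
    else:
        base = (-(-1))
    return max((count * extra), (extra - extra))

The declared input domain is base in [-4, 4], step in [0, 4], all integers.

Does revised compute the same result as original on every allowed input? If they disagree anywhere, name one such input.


There is a counterexample at base=-4, step=1: 4 on one side, 2 on the other.
original: count becomes 2; next extra becomes 2; next ((extra - base) < min(base, 6)) evaluates to false; next base becomes 7; next ((extra * extra) <= min(step, base)) evaluates to false; next base becomes 1; next final value 4
revised: count becomes 2; next extra becomes 2; next ((extra - base) < min(base, 6)) evaluates to false; next base becomes 7; next (not ((extra * extra) > max(step, base))) evaluates to true; next extra becomes 1; next final value 2
verdict: not equivalent; witness: base=-4, step=1


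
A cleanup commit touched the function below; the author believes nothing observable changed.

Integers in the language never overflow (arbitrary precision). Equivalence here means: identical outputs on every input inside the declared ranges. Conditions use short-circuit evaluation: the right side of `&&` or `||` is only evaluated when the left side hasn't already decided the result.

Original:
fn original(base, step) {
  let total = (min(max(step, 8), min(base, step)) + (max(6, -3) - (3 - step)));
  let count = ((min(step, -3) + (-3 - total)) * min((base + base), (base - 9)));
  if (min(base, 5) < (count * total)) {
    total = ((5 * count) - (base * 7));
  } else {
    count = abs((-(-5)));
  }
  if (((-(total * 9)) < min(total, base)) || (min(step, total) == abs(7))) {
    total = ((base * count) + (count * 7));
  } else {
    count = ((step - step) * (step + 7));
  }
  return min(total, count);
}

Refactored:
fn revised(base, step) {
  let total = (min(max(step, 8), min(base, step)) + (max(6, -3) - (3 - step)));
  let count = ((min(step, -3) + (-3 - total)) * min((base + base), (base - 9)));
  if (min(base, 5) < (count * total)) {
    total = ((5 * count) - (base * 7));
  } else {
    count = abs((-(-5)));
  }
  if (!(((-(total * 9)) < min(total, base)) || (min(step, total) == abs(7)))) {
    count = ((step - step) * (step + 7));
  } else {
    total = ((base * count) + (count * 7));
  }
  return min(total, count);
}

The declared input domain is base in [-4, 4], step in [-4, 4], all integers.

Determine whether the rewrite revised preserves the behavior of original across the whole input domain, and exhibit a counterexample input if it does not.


Comparing the listings, the differences include: boolean connective usage differs.
Tracing base=-3, step=-3: original: total=-3, then count=36, then (min(base, 5) < (count * total)) is false, then count=5, then (((-(total * 9)) < min(total, base)) || (min(step, total) == abs(7))) is false, then count=0, then returns -3 | revised: total=-3, then count=36, then (min(base, 5) < (count * total)) is false, then count=5, then (!(((-(total * 9)) < min(total, base)) || (min(step, total) == abs(7)))) is true, then count=0, then returns -3 — matching result -3.
Checked all 81 inputs in the declared domain: the outputs agree on every one.
verdict: equivalent


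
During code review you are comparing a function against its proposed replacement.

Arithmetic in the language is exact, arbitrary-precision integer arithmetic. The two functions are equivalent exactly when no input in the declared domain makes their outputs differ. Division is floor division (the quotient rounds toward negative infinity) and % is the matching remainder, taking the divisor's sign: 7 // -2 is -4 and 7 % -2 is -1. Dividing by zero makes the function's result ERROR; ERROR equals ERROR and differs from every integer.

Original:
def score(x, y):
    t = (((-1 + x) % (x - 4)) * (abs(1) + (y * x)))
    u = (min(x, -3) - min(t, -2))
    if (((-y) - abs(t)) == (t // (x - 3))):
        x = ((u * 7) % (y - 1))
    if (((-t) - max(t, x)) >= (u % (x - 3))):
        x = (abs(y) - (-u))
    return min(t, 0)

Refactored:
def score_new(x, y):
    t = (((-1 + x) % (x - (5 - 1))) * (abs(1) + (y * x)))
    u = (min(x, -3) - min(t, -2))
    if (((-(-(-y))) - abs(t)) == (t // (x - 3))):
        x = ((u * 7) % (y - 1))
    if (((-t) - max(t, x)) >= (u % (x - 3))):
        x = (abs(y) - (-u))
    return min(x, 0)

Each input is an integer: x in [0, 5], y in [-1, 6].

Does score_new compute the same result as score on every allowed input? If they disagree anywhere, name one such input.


The rewrite breaks on x=0, y=-1, where the results are -1 and 0.
score: t becomes -1; next u becomes -1; next (((-y) - abs(t)) == (t // (x - 3))) evaluates to true; next x becomes -1; next (((-t) - max(t, x)) >= (u % (x - 3))) evaluates to true; next x becomes 0; next final value -1
score_new: t becomes -1; next u becomes -1; next (((-(-(-y))) - abs(t)) == (t // (x - 3))) evaluates to true; next x becomes -1; next (((-t) - max(t, x)) >= (u % (x - 3))) evaluates to true; next x becomes 0; next final value 0
verdict: not equivalent; witness: x=0, y=-1


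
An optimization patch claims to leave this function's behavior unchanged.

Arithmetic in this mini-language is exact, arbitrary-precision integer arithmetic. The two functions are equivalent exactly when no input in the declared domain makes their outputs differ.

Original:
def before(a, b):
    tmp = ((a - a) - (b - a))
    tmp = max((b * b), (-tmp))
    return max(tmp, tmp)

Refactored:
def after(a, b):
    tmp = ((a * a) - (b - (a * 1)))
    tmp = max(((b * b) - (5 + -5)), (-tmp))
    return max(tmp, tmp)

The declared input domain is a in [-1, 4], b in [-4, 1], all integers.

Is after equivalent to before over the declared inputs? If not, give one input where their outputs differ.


There is a counterexample at a=-1, b=0: 1 on one side, 0 on the other.
before: tmp becomes -1; next tmp becomes 1; next final value 1
after: tmp becomes 0; next tmp becomes 0; next final value 0
verdict: not equivalent; witness: a=-1, b=0


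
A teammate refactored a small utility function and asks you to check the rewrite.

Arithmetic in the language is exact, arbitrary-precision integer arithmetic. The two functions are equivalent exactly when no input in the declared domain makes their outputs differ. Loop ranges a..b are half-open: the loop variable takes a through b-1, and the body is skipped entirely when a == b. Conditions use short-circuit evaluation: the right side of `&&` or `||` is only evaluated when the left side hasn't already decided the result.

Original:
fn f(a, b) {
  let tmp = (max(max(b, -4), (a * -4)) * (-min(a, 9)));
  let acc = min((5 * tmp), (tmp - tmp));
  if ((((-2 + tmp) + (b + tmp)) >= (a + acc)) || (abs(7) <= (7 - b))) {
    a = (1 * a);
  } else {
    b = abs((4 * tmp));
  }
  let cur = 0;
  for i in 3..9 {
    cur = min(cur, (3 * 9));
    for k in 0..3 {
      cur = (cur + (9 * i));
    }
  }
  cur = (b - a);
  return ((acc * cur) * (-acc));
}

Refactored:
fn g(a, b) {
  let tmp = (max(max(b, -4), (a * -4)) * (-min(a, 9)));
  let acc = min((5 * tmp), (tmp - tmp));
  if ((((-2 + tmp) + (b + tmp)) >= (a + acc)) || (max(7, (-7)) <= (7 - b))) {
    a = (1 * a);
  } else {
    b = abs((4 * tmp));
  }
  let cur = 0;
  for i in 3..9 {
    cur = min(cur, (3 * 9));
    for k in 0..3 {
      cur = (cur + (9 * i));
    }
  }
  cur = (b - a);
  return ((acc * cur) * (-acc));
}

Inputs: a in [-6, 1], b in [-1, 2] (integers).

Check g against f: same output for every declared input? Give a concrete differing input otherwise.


Changes here: min/max/abs usage differs, constant usage differs; the full 32-point sweep finds no disagreement.
verdict: equivalent


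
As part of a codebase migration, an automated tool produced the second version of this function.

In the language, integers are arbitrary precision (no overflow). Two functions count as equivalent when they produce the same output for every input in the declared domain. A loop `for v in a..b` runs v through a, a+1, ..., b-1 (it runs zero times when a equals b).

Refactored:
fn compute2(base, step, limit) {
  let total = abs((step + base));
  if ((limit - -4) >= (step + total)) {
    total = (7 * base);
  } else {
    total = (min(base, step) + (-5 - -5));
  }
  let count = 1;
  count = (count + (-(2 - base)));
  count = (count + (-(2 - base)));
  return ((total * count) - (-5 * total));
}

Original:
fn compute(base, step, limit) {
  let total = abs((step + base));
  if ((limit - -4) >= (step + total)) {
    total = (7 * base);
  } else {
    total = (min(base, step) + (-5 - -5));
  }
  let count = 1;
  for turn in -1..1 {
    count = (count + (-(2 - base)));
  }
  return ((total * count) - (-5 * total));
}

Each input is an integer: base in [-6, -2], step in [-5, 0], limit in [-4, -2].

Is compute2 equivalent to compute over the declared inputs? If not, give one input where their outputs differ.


Although local variable names differ, and arithmetic usage differs, and constant usage differs, and loop structure differs, 90/90 inputs agree.
verdict: equivalent


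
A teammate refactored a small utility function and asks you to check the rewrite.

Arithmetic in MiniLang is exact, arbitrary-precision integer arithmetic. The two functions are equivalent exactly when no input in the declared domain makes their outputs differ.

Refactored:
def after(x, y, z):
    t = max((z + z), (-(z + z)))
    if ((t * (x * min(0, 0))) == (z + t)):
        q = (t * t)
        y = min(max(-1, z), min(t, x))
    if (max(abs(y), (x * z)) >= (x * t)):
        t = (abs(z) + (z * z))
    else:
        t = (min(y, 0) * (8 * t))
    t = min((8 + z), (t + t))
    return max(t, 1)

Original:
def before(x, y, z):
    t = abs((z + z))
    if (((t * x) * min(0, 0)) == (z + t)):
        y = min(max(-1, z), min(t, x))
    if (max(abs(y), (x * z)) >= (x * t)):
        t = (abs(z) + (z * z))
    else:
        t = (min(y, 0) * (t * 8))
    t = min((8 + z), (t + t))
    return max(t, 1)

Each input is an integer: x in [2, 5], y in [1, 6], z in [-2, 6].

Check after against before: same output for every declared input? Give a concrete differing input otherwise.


This is a faithful refactor — statement counts differ, and min/max/abs usage differs, and arithmetic usage differs, and local variable names differ, but the computed results match everywhere.
As a probe, take x=5, y=2, z=0: before runs t = 0; (((t * x) * min(0, 0)) == (z + t)) -> true; y = 0; (max(abs(y), (x * z)) >= (x * t)) -> true; t = 0; t = 0; return 1; after runs t = 0; ((t * (x * min(0, 0))) == (z + t)) -> true; q = 0; y = 0; (max(abs(y), (x * z)) >= (x * t)) -> true; t = 0; t = 0; return 1; both end at 1.
An exhaustive pass over the 216 declared inputs shows identical outputs.
verdict: equivalent


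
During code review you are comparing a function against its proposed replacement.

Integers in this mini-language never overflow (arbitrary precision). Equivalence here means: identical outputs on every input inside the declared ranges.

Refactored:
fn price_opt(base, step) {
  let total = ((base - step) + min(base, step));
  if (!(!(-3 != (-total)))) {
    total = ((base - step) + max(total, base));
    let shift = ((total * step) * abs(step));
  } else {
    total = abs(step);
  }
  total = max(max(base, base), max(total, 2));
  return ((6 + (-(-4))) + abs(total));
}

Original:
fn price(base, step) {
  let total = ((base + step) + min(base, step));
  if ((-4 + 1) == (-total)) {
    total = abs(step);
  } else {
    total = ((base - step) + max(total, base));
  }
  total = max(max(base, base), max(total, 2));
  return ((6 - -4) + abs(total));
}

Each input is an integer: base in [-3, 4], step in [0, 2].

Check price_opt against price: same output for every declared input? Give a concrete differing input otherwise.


These are not equivalent — on base=1, step=2 the outputs split (13 vs 12).
price: total=4, then ((-4 + 1) == (-total)) is false, then total=3, then total=3, then returns 13
price_opt: total=0, then (!(!(-3 != (-total)))) is true, then total=0, then shift=0, then total=2, then returns 12
verdict: not equivalent; witness: base=1, step=2


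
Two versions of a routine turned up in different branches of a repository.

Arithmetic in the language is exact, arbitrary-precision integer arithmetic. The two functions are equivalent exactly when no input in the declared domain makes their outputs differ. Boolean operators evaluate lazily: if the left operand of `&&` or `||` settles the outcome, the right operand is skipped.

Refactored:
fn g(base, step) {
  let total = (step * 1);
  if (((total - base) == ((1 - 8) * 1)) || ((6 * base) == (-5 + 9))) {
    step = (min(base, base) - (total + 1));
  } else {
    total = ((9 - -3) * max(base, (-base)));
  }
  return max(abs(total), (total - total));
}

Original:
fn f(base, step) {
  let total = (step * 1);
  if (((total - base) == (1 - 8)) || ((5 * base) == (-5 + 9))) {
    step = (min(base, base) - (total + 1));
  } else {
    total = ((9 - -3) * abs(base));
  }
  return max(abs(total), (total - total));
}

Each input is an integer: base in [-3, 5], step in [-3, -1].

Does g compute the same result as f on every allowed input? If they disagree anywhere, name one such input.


Equivalent. The edit looks behavioral (`5` became `6`), but over these ranges it never changes the outcome.
Across all 27 domain points the two functions coincide.
Spot check at base=4, step=-3 — f: total becomes -3; next (((total - base) == (1 - 8)) || ((5 * base) == (-5 + 9))) evaluates to true; next step becomes 6; next final value 3. g: total becomes -3; next (((total - base) == ((1 - 8) * 1)) || ((6 * base) == (-5 + 9))) evaluates to true; next step becomes 6; next final value 3. Both give 3.
verdict: equivalent


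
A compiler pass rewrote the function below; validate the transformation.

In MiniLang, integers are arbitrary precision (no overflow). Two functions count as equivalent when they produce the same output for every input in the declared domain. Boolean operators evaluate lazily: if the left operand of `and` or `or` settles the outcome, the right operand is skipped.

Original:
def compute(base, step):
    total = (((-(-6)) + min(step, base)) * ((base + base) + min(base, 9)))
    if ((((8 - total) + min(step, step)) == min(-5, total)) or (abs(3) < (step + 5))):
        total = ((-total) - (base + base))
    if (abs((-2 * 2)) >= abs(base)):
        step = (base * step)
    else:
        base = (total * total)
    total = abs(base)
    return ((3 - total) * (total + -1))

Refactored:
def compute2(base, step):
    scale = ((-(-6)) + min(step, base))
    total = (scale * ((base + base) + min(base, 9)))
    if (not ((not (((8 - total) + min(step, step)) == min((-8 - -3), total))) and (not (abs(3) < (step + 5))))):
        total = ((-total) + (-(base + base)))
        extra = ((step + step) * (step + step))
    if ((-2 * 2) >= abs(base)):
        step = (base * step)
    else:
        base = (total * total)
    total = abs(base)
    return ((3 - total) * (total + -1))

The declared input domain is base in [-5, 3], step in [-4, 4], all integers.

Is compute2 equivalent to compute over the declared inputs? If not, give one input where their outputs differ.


These are not equivalent — on base=-4, step=-4 the outputs split (-3 vs -329475).
compute: total := -24 | ((((8 - total) + min(step, step)) == min(-5, total)) or (abs(3) < (step + 5))): false | (abs((-2 * 2)) >= abs(base)): true | step := 16 | total := 4 | result -3
compute2: scale := 2 | total := -24 | (not ((not (((8 - total) + min(step, step)) == min((-8 - -3), total))) and (not (abs(3) < (step + 5))))): false | ((-2 * 2) >= abs(base)): false | base := 576 | total := 576 | result -329475
verdict: not equivalent; witness: base=-4, step=-4


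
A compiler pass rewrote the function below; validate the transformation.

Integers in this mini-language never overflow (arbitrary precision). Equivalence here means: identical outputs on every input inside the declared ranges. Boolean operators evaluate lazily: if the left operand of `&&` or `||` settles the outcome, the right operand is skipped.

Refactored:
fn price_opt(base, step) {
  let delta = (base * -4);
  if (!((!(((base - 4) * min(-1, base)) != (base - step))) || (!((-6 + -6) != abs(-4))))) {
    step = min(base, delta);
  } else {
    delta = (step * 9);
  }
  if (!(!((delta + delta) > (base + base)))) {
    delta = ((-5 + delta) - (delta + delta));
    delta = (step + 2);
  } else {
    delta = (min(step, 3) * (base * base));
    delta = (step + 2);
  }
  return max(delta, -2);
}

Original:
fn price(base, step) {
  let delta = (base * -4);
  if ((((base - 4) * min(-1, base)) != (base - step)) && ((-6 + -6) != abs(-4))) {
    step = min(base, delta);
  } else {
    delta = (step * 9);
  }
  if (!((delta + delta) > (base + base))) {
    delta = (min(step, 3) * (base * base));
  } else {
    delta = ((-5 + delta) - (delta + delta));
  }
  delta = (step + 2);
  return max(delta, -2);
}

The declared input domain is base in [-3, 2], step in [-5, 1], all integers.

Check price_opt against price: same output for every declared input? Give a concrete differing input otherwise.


The two are interchangeable: constant usage differs, plus statement counts differ, plus arithmetic usage differs, plus boolean connective usage differs, and every declared input agrees.
As a probe, take base=0, step=-1: price runs delta := 0 | ((((base - 4) * min(-1, base)) != (base - step)) && ((-6 + -6) != abs(-4))): true | step := 0 | (!((delta + delta) > (base + base))): true | delta := 0 | delta := 2 | result 2; price_opt runs delta := 0 | (!((!(((base - 4) * min(-1, base)) != (base - step))) || (!((-6 + -6) != abs(-4))))): true | step := 0 | (!(!((delta + delta) > (base + base)))): false | delta := 0 | delta := 2 | result 2; both end at 2.
An exhaustive pass over the 42 declared inputs shows identical outputs.
verdict: equivalent


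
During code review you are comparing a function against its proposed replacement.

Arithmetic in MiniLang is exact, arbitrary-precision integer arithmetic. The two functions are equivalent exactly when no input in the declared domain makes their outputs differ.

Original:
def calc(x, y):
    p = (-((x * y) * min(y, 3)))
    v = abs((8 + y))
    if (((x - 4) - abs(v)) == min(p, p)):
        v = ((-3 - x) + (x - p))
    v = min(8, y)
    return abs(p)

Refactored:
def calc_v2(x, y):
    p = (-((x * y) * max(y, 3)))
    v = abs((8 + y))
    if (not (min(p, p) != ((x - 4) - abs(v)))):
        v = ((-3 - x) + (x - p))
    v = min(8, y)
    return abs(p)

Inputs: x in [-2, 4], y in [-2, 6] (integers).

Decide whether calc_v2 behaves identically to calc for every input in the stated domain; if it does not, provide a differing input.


The rewrite breaks on x=-2, y=-2, where the results are 8 and 12.
calc: p becomes 8; next v becomes 6; next (((x - 4) - abs(v)) == min(p, p)) evaluates to false; next v becomes -2; next final value 8
calc_v2: p becomes -12; next v becomes 6; next (not (min(p, p) != ((x - 4) - abs(v)))) evaluates to true; next v becomes 9; next v becomes -2; next final value 12
verdict: not equivalent; witness: x=-2, y=-2


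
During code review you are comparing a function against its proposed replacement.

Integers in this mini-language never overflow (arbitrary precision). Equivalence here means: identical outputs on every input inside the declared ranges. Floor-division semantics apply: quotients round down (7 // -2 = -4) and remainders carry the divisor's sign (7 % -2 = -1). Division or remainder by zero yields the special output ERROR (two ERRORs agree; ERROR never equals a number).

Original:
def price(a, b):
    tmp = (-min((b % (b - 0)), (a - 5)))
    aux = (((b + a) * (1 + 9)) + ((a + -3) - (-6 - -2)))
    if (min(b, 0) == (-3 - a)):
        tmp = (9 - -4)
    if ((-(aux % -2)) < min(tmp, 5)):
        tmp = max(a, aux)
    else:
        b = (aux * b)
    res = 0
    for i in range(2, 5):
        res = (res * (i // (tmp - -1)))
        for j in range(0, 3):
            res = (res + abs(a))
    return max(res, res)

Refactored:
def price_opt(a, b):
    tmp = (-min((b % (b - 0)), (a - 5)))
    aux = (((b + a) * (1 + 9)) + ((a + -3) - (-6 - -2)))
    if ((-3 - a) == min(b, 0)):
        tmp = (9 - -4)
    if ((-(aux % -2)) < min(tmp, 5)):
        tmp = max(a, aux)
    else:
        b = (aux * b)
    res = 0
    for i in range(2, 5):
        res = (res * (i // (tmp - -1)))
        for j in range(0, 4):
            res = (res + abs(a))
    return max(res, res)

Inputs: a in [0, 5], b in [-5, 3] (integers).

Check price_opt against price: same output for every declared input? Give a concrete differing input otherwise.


Try a=1, b=-5.
price: tmp := 4 | aux := -38 | (min(b, 0) == (-3 - a)): false | ((-(aux % -2)) < min(tmp, 5)): true | tmp := 1 | res := 0 | iter i=2: | res := 0 | iter j=0: | res := 1 | iter j=1: | res := 2 | iter j=2: | res := 3 | iter i=3: | res := 3 | iter j=0: | res := 4 | iter j=1: | res := 5 | iter j=2: | res := 6 | iter i=4: | res := 12 | iter j=0: | res := 13 | iter j=1: | res := 14 | iter j=2: | res := 15 | result 15
price_opt: tmp := 4 | aux := -38 | ((-3 - a) == min(b, 0)): false | ((-(aux % -2)) < min(tmp, 5)): true | tmp := 1 | res := 0 | iter i=2: | res := 0 | iter j=0: | res := 1 | iter j=1: | res := 2 | iter j=2: | res := 3 | iter j=3: | res := 4 | iter i=3: | res := 4 | iter j=0: | res := 5 | iter j=1: | res := 6 | iter j=2: | res := 7 | iter j=3: | res := 8 | iter i=4: | res := 16 | iter j=0: | res := 17 | iter j=1: | res := 18 | iter j=2: | res := 19 | iter j=3: | res := 20 | result 20
15 against 20: the behavior changed.
verdict: not equivalent; witness: a=1, b=-5


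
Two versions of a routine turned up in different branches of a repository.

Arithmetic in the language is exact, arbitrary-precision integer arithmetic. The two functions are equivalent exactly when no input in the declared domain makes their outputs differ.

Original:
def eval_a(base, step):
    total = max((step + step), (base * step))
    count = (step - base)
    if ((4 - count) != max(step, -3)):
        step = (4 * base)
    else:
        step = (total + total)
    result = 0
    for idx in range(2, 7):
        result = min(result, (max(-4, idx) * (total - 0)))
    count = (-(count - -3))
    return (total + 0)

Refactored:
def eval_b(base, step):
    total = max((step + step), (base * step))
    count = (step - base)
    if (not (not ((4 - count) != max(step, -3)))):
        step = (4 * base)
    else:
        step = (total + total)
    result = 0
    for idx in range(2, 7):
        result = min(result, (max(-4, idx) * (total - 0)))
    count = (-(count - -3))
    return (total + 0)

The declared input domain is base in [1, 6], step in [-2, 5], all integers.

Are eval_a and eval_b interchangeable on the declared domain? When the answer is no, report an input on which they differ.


The two are interchangeable: boolean connective usage differs, and every declared input agrees.
As a probe, take base=3, step=-1: eval_a runs total becomes -2; next count becomes -4; next ((4 - count) != max(step, -3)) evaluates to true; next step becomes 12; next result becomes 0; next at idx=2:; next result becomes -4; next at idx=3:; next result becomes -6; next at idx=4:; next result becomes -8; next at idx=5:; next result becomes -10; next at idx=6:; next result becomes -12; next count becomes 1; next final value -2; eval_b runs total becomes -2; next count becomes -4; next (not (not ((4 - count) != max(step, -3)))) evaluates to true; next step becomes 12; next result becomes 0; next at idx=2:; next result becomes -4; next at idx=3:; next result becomes -6; next at idx=4:; next result becomes -8; next at idx=5:; next result becomes -10; next at idx=6:; next result becomes -12; next count becomes 1; next final value -2; both end at -2.
Checked all 48 inputs in the declared domain: the outputs agree on every one.
verdict: equivalent
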